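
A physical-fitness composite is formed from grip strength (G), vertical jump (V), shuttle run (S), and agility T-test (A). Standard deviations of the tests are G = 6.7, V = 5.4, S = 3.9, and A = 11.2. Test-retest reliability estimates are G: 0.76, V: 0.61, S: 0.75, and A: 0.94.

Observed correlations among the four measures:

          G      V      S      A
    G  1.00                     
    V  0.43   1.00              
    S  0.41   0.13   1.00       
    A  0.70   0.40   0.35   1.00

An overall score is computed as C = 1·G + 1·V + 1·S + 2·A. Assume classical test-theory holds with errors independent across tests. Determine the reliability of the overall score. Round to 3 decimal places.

0.945

Var(C) = 6.7² + 5.4² + 3.9² + 2²·11.2² + 2·[6.7·5.4·0.43 + 6.7·3.9·0.41 + 2·6.7·11.2·0.70 + 5.4·3.9·0.13 + 2·5.4·11.2·0.40 + 2·3.9·11.2·0.35] = 591.02 + 426.049 = 1017.07.
Under uncorrelated errors the observed covariances equal the true-score covariances, so only the own-variance terms attenuate.
True-score variance = [6.7²·0.76 + 5.4²·0.61 + 3.9²·0.75 + 2²·11.2²·0.94] + 426.049 = 534.966 + 426.049 = 961.015.
Reliability = 961.015 / 1017.07 = 0.945.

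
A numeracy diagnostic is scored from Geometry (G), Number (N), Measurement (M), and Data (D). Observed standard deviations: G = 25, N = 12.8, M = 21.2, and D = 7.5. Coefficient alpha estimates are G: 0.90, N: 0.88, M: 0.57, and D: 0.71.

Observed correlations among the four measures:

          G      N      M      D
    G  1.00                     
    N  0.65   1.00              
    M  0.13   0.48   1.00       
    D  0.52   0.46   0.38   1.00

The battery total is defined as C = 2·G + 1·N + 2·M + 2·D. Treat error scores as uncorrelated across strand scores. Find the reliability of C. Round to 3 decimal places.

0.862

Var(C) = 2²·25² + 12.8² + 2²·21.2² + 2²·7.5² + 2·[2·25·12.8·0.65 + 4·25·21.2·0.13 + 4·25·7.5·0.52 + 2·12.8·21.2·0.48 + 2·12.8·7.5·0.46 + 4·21.2·7.5·0.38] = 4686.6 + 3344.21 = 8030.81.
Because errors are independent across components, Cov(Tᵢ,Tⱼ) = Cov(Xᵢ,Xⱼ); the off-diagonal part of the true-score variance is the same as above.
True-score variance = [2²·25²·0.90 + 12.8²·0.88 + 2²·21.2²·0.57 + 2²·7.5²·0.71] + 3344.21 = 3578.65 + 3344.21 = 6922.86.
Reliability = 6922.86 / 8030.81 = 0.862.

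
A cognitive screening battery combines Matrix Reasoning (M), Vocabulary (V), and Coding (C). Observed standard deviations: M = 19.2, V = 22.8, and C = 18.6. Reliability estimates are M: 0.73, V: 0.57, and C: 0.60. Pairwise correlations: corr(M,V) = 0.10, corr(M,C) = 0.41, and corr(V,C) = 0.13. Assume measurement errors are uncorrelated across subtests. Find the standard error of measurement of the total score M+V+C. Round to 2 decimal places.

21.48

Var(total) = 1234.44 + 490.651 = 1725.09.
True-score variance = 772.992 + 490.651 = 1263.64, so reliability = 0.7325.
Error variance = 1725.09 − 1263.64 = 461.448; SEM = √461.448 = 21.48.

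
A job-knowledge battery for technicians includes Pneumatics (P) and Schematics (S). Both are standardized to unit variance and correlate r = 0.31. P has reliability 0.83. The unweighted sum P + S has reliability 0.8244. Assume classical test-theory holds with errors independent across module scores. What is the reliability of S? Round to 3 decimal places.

Var(P+S) = 2 + 2·0.31 = 2.620.
True-score variance = ρ_P + ρ_S + 2·0.31, so 0.8244 = (0.83 + ρ_S + 0.62) / 2.620.
ρ_S = 0.8244·2.620 − 0.83 − 0.62 = 0.710.

0.710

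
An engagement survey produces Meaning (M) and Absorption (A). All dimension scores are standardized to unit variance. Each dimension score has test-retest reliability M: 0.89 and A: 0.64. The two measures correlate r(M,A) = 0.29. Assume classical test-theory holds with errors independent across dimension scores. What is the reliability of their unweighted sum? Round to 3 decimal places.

0.818

Var(M+A) = 2 + 2·[0.29] = 2 + 0.58 = 2.58.
Under uncorrelated errors the observed covariances equal the true-score covariances, so only the own-variance terms attenuate.
True-score variance = [0.89 + 0.64] + 0.58 = 1.53 + 0.58 = 2.11.
Reliability = 2.11 / 2.58 = 0.818.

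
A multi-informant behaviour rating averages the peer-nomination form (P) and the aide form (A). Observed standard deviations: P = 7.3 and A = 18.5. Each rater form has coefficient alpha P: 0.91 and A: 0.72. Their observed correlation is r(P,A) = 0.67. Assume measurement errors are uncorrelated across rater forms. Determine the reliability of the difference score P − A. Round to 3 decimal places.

0.531

Var(P−A) = 7.3² + 18.5² − 2·7.3·18.5·0.67 = 395.54 − 180.967 = 214.573.
Under uncorrelated errors the observed covariances equal the true-score covariances, so only the own-variance terms attenuate.
True-score variance = [7.3²·0.91 + 18.5²·0.72] − 180.967 = 294.914 − 180.967 = 113.947.
Reliability = 113.947 / 214.573 = 0.531.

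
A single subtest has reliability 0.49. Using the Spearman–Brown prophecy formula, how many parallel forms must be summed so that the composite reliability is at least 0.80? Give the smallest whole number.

k ≥ ρ*(1−ρ₁)/(ρ₁(1−ρ*)) = 0.80·0.51 / (0.49·0.20) = 4.163.
Smallest integer k = 5.

5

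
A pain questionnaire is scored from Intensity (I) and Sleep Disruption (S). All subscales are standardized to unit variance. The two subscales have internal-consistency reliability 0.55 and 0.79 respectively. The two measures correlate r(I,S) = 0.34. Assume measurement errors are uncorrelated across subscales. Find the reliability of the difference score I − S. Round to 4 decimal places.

Var(I−S) = 1 + 1 − 2·0.34 = 2 − 0.68 = 1.32.
Because errors are independent across components, Cov(Tᵢ,Tⱼ) = Cov(Xᵢ,Xⱼ); the off-diagonal part of the true-score variance is the same as above.
True-score variance = [0.55 + 0.79] − 0.68 = 1.34 − 0.68 = 0.66.
Reliability = 0.66 / 1.32 = 0.5000.

0.5000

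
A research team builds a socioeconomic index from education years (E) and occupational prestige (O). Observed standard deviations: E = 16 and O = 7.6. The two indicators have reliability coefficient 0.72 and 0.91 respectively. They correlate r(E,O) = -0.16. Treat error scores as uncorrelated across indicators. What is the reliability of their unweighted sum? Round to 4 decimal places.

Var(E+O) = 16² + 7.6² + 2·[16·7.6·(-0.16)] = 313.76 − 38.912 = 274.848.
Under uncorrelated errors the observed covariances equal the true-score covariances, so only the own-variance terms attenuate.
True-score variance = [16²·0.72 + 7.6²·0.91] − 38.912 = 236.882 − 38.912 = 197.97.
Reliability = 197.97 / 274.848 = 0.7203.

0.7203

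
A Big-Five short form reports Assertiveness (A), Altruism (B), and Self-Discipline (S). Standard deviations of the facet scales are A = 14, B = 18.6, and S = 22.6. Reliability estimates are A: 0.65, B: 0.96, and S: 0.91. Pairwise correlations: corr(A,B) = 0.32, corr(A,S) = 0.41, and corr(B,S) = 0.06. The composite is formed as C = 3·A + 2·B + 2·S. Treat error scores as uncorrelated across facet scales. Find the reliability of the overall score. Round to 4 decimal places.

Var(C) = 3²·14² + 2²·18.6² + 2²·22.6² + 2·[6·14·18.6·0.32 + 6·14·22.6·0.41 + 4·18.6·22.6·0.06] = 5190.88 + 2758.4 = 7949.28.
With uncorrelated errors the cross-covariances are all true-score covariance, so they carry over unchanged; only the diagonal terms shrink to ρᵢσᵢ².
True-score variance = [3²·14²·0.65 + 2²·18.6²·0.96 + 2²·22.6²·0.91] + 2758.4 = 4334.25 + 2758.4 = 7092.65.
Reliability = 7092.65 / 7949.28 = 0.8922.

0.8922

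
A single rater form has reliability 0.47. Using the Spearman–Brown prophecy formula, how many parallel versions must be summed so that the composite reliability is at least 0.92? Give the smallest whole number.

13

k ≥ ρ*(1−ρ₁)/(ρ₁(1−ρ*)) = 0.92·0.53 / (0.47·0.08) = 12.968.
Smallest integer k = 13.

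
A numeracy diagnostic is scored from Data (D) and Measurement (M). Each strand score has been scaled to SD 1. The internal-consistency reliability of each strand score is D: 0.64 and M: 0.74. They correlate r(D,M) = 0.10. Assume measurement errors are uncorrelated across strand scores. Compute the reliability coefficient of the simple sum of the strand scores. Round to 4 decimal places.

Var(D+M) = 2 + 2·[0.10] = 2 + 0.2 = 2.2.
Because errors are independent across components, Cov(Tᵢ,Tⱼ) = Cov(Xᵢ,Xⱼ); the off-diagonal part of the true-score variance is the same as above.
True-score variance = [0.64 + 0.74] + 0.2 = 1.38 + 0.2 = 1.58.
Reliability = 1.58 / 2.2 = 0.7182.

0.7182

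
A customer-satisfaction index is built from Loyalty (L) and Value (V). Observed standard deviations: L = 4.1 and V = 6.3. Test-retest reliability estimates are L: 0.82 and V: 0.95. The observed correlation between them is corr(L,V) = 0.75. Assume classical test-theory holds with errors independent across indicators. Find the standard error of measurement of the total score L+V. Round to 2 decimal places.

Var(total) = 56.5 + 38.745 = 95.245.
True-score variance = 51.4897 + 38.745 = 90.2347, so reliability = 0.9474.
Error variance = 95.245 − 90.2347 = 5.0103; SEM = √5.0103 = 2.24.

2.24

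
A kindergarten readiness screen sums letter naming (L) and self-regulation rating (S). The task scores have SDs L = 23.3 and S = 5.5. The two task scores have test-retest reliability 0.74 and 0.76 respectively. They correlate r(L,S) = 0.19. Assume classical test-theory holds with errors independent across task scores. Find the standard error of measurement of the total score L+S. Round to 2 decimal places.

12.18

Var(total) = 573.14 + 48.697 = 621.837.
True-score variance = 424.729 + 48.697 = 473.426, so reliability = 0.7613.
Error variance = 621.837 − 473.426 = 148.411; SEM = √148.411 = 12.18.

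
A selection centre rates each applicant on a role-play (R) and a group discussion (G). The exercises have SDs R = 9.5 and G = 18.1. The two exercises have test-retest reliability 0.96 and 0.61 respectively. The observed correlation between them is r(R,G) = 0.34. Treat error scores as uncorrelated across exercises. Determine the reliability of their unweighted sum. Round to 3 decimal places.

0.754

Var(R+G) = 9.5² + 18.1² + 2·[9.5·18.1·0.34] = 417.86 + 116.926 = 534.786.
Under uncorrelated errors the observed covariances equal the true-score covariances, so only the own-variance terms attenuate.
True-score variance = [9.5²·0.96 + 18.1²·0.61] + 116.926 = 286.482 + 116.926 = 403.408.
Reliability = 403.408 / 534.786 = 0.754.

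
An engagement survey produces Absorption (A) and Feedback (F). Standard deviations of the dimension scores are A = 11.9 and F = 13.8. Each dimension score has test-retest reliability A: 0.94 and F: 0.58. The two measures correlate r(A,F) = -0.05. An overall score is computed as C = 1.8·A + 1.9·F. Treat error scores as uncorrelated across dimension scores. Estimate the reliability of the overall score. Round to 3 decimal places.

0.710

Var(C) = 1.8²·11.9² + 1.9²·13.8² + 2·[3.42·11.9·13.8·(-0.05)] = 1146.3 − 56.1632 = 1090.14.
Because errors are independent across components, Cov(Tᵢ,Tⱼ) = Cov(Xᵢ,Xⱼ); the off-diagonal part of the true-score variance is the same as above.
True-score variance = [1.8²·11.9²·0.94 + 1.9²·13.8²·0.58] − 56.1632 = 830.031 − 56.1632 = 773.867.
Reliability = 773.867 / 1090.14 = 0.710.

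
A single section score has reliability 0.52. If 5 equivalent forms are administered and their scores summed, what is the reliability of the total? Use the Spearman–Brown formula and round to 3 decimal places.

0.844

ρ_k = kρ / (1 + (k−1)ρ) = 5·0.52 / (1 + 4·0.52) = 2.600 / 3.080 = 0.844.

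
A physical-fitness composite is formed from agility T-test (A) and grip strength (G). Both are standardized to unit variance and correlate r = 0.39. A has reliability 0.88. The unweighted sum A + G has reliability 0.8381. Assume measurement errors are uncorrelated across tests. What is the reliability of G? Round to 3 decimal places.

0.670

Var(A+G) = 2 + 2·0.39 = 2.780.
True-score variance = ρ_A + ρ_G + 2·0.39, so 0.8381 = (0.88 + ρ_G + 0.78) / 2.780.
ρ_G = 0.8381·2.780 − 0.88 − 0.78 = 0.670.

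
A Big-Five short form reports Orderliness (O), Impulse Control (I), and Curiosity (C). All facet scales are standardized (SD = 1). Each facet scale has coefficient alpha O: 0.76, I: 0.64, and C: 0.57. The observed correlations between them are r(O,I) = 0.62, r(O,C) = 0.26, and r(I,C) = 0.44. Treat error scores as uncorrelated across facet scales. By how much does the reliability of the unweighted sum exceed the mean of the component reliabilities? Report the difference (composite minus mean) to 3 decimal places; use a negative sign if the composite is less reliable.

Var(sum) = 3 + 2.64 = 5.64; true-score variance = 1.97 + 2.64 = 4.61; composite reliability = 0.8174.
Mean component reliability = 0.6567.
Difference = 0.8174 − 0.6567 = 0.161.

0.161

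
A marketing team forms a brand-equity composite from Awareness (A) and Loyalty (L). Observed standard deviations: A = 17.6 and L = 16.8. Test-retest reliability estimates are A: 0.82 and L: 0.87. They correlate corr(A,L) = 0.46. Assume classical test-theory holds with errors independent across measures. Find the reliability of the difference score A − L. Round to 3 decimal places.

0.711

Var(A−L) = 17.6² + 16.8² − 2·17.6·16.8·0.46 = 592 − 272.026 = 319.974.
With uncorrelated errors the cross-covariances are all true-score covariance, so they carry over unchanged; only the diagonal terms shrink to ρᵢσᵢ².
True-score variance = [17.6²·0.82 + 16.8²·0.87] − 272.026 = 499.552 − 272.026 = 227.526.
Reliability = 227.526 / 319.974 = 0.711.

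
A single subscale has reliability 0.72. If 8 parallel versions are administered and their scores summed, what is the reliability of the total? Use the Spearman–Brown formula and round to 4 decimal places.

ρ_k = kρ / (1 + (k−1)ρ) = 8·0.72 / (1 + 7·0.72) = 5.760 / 6.040 = 0.9536.

0.9536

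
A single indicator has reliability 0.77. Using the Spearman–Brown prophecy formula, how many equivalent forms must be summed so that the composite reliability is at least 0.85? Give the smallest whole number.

2

k ≥ ρ*(1−ρ₁)/(ρ₁(1−ρ*)) = 0.85·0.23 / (0.77·0.15) = 1.693.
Smallest integer k = 2.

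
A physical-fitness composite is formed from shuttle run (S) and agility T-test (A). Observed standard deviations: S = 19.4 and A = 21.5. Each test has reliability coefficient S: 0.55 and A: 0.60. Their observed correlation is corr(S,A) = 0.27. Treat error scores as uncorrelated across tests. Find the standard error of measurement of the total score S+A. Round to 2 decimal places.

18.82

Var(total) = 838.61 + 225.234 = 1063.84.
True-score variance = 484.348 + 225.234 = 709.582, so reliability = 0.6670.
Error variance = 1063.84 − 709.582 = 354.262; SEM = √354.262 = 18.82.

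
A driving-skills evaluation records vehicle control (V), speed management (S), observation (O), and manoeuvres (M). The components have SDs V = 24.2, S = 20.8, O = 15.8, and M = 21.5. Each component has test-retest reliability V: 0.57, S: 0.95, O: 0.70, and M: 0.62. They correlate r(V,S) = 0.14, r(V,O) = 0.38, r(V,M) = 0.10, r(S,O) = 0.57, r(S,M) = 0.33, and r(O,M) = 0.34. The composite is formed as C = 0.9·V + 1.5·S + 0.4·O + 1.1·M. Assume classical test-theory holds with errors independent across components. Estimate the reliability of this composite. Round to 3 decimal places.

Var(C) = 0.9²·24.2² + 1.5²·20.8² + 0.4²·15.8² + 1.1²·21.5² + 2·[1.35·24.2·20.8·0.14 + 0.36·24.2·15.8·0.38 + 0.99·24.2·21.5·0.10 + 0.6·20.8·15.8·0.57 + 1.65·20.8·21.5·0.33 + 0.44·15.8·21.5·0.34] = 2047.07 + 1211.33 = 3258.41.
With uncorrelated errors the cross-covariances are all true-score covariance, so they carry over unchanged; only the diagonal terms shrink to ρᵢσᵢ².
True-score variance = [0.9²·24.2²·0.57 + 1.5²·20.8²·0.95 + 0.4²·15.8²·0.70 + 1.1²·21.5²·0.62] + 1211.33 = 1569.9 + 1211.33 = 2781.23.
Reliability = 2781.23 / 3258.41 = 0.854.

0.854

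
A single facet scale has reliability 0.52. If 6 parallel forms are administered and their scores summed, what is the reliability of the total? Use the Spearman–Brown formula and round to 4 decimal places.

0.8667

ρ_k = kρ / (1 + (k−1)ρ) = 6·0.52 / (1 + 5·0.52) = 3.120 / 3.600 = 0.8667.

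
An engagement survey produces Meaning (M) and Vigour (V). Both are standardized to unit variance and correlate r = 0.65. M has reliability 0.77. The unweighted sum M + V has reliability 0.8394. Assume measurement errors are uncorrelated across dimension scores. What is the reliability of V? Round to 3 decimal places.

Var(M+V) = 2 + 2·0.65 = 3.300.
True-score variance = ρ_M + ρ_V + 2·0.65, so 0.8394 = (0.77 + ρ_V + 1.30) / 3.300.
ρ_V = 0.8394·3.300 − 0.77 − 1.30 = 0.700.

0.700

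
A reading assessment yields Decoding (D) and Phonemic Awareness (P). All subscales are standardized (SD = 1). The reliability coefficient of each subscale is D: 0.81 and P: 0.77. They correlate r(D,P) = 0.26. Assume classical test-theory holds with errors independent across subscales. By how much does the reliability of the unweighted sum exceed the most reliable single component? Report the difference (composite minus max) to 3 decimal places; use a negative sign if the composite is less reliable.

0.023

Var(sum) = 2 + 0.52 = 2.52; true-score variance = 1.58 + 0.52 = 2.1; composite reliability = 0.8333.
Max component reliability = 0.8100.
Difference = 0.8333 − 0.8100 = 0.023.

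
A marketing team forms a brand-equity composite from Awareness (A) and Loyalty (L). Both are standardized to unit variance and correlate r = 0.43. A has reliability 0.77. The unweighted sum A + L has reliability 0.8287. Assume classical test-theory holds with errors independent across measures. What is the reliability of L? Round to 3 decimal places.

0.740

Var(A+L) = 2 + 2·0.43 = 2.860.
True-score variance = ρ_A + ρ_L + 2·0.43, so 0.8287 = (0.77 + ρ_L + 0.86) / 2.860.
ρ_L = 0.8287·2.860 − 0.77 − 0.86 = 0.740.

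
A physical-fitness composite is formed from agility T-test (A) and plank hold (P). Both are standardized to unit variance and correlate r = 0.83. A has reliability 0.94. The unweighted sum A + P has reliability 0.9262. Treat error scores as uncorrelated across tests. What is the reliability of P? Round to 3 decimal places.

0.790

Var(A+P) = 2 + 2·0.83 = 3.660.
True-score variance = ρ_A + ρ_P + 2·0.83, so 0.9262 = (0.94 + ρ_P + 1.66) / 3.660.
ρ_P = 0.9262·3.660 − 0.94 − 1.66 = 0.790.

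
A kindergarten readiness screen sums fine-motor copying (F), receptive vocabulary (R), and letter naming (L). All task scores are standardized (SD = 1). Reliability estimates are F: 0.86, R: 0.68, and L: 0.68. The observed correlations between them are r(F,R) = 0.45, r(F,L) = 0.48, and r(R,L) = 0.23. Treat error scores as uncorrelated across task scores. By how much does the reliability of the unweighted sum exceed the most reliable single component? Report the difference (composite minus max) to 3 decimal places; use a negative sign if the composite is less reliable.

-0.007

Var(sum) = 3 + 2.32 = 5.32; true-score variance = 2.22 + 2.32 = 4.54; composite reliability = 0.8534.
Max component reliability = 0.8600.
Difference = 0.8534 − 0.8600 = -0.007.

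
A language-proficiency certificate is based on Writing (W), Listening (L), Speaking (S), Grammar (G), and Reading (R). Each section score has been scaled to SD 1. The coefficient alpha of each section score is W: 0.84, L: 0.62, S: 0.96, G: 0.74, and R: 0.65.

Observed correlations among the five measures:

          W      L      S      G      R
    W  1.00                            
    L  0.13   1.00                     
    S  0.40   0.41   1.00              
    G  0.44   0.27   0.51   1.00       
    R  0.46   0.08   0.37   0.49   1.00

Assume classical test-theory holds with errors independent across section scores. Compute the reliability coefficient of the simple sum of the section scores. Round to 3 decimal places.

0.902

Var(W+L+S+G+R) = 5 + 2·[0.13 + 0.40 + 0.44 + 0.46 + 0.41 + 0.27 + 0.08 + 0.51 + 0.37 + 0.49] = 5 + 7.12 = 12.12.
With uncorrelated errors the cross-covariances are all true-score covariance, so they carry over unchanged; only the diagonal terms shrink to ρᵢσᵢ².
True-score variance = [0.84 + 0.62 + 0.96 + 0.74 + 0.65] + 7.12 = 3.81 + 7.12 = 10.93.
Reliability = 10.93 / 12.12 = 0.902.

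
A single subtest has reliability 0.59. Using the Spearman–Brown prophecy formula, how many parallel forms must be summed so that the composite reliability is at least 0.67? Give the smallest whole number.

k ≥ ρ*(1−ρ₁)/(ρ₁(1−ρ*)) = 0.67·0.41 / (0.59·0.33) = 1.411.
Smallest integer k = 2.

2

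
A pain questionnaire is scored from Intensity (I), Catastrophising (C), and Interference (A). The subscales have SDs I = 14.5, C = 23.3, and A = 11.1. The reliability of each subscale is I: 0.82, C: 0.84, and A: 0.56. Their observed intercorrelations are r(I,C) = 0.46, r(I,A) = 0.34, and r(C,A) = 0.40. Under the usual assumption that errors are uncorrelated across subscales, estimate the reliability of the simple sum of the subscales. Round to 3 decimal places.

0.881

Var(I+C+A) = 14.5² + 23.3² + 11.1² + 2·[14.5·23.3·0.46 + 14.5·11.1·0.34 + 23.3·11.1·0.40] = 876.35 + 627.172 = 1503.52.
Because errors are independent across components, Cov(Tᵢ,Tⱼ) = Cov(Xᵢ,Xⱼ); the off-diagonal part of the true-score variance is the same as above.
True-score variance = [14.5²·0.82 + 23.3²·0.84 + 11.1²·0.56] + 627.172 = 697.43 + 627.172 = 1324.6.
Reliability = 1324.6 / 1503.52 = 0.881.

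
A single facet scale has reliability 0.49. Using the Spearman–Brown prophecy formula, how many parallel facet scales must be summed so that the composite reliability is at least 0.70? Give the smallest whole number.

k ≥ ρ*(1−ρ₁)/(ρ₁(1−ρ*)) = 0.70·0.51 / (0.49·0.30) = 2.429.
Smallest integer k = 3.

3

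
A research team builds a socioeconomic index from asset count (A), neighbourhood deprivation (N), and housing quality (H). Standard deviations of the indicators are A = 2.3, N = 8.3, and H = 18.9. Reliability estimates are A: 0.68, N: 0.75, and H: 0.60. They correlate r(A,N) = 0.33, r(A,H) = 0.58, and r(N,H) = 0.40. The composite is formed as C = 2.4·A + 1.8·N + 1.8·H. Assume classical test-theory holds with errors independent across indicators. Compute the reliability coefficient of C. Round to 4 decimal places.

Var(C) = 2.4²·2.3² + 1.8²·8.3² + 1.8²·18.9² + 2·[4.32·2.3·8.3·0.33 + 4.32·2.3·18.9·0.58 + 3.24·8.3·18.9·0.40] = 1411.03 + 678.873 = 2089.91.
Under uncorrelated errors the observed covariances equal the true-score covariances, so only the own-variance terms attenuate.
True-score variance = [2.4²·2.3²·0.68 + 1.8²·8.3²·0.75 + 1.8²·18.9²·0.60] + 678.873 = 882.539 + 678.873 = 1561.41.
Reliability = 1561.41 / 2089.91 = 0.7471.

0.7471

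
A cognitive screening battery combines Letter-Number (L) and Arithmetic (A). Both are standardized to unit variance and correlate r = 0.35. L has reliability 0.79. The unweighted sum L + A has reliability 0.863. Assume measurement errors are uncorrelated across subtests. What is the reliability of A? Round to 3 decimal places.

Var(L+A) = 2 + 2·0.35 = 2.700.
True-score variance = ρ_L + ρ_A + 2·0.35, so 0.863 = (0.79 + ρ_A + 0.70) / 2.700.
ρ_A = 0.863·2.700 − 0.79 − 0.70 = 0.840.

0.840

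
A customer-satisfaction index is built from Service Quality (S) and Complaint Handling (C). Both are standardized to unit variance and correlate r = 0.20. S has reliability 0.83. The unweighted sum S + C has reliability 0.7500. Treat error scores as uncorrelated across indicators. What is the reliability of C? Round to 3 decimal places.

Var(S+C) = 2 + 2·0.20 = 2.400.
True-score variance = ρ_S + ρ_C + 2·0.20, so 0.7500 = (0.83 + ρ_C + 0.40) / 2.400.
ρ_C = 0.7500·2.400 − 0.83 − 0.40 = 0.570.

0.570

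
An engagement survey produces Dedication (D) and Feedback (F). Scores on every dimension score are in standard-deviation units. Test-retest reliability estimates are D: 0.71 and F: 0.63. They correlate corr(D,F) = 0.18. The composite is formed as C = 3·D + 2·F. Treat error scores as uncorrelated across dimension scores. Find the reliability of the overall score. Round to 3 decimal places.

Var(C) = 3² + 2² + 2·[6·0.18] = 13 + 2.16 = 15.16.
With uncorrelated errors the cross-covariances are all true-score covariance, so they carry over unchanged; only the diagonal terms shrink to ρᵢσᵢ².
True-score variance = [3²·0.71 + 2²·0.63] + 2.16 = 8.91 + 2.16 = 11.07.
Reliability = 11.07 / 15.16 = 0.730.

0.730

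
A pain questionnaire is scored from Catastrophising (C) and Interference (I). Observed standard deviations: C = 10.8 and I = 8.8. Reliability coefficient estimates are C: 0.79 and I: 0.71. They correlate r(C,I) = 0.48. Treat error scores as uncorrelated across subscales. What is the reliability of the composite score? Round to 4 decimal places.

Var(C+I) = 10.8² + 8.8² + 2·[10.8·8.8·0.48] = 194.08 + 91.2384 = 285.318.
Under uncorrelated errors the observed covariances equal the true-score covariances, so only the own-variance terms attenuate.
True-score variance = [10.8²·0.79 + 8.8²·0.71] + 91.2384 = 147.128 + 91.2384 = 238.366.
Reliability = 238.366 / 285.318 = 0.8354.

0.8354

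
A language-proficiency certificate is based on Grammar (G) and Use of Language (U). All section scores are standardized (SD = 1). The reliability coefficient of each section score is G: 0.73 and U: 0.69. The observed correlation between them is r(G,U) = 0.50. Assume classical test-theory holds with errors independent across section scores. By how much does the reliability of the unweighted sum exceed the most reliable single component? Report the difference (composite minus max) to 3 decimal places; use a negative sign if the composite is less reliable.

0.077

Var(sum) = 2 + 1 = 3; true-score variance = 1.42 + 1 = 2.42; composite reliability = 0.8067.
Max component reliability = 0.7300.
Difference = 0.8067 − 0.7300 = 0.077.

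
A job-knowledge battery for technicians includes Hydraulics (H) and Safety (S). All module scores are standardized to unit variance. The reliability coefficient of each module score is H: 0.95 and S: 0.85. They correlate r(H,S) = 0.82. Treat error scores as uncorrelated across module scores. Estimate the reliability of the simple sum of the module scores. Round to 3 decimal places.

0.945

Var(H+S) = 2 + 2·[0.82] = 2 + 1.64 = 3.64.
With uncorrelated errors the cross-covariances are all true-score covariance, so they carry over unchanged; only the diagonal terms shrink to ρᵢσᵢ².
True-score variance = [0.95 + 0.85] + 1.64 = 1.8 + 1.64 = 3.44.
Reliability = 3.44 / 3.64 = 0.945.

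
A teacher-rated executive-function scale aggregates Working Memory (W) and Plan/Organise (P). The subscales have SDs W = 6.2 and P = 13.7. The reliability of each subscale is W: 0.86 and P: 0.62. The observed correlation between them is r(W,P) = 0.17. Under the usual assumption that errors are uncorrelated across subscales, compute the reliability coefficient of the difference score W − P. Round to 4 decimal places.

Var(W−P) = 6.2² + 13.7² − 2·6.2·13.7·0.17 = 226.13 − 28.8796 = 197.25.
Because errors are independent across components, Cov(Tᵢ,Tⱼ) = Cov(Xᵢ,Xⱼ); the off-diagonal part of the true-score variance is the same as above.
True-score variance = [6.2²·0.86 + 13.7²·0.62] − 28.8796 = 149.426 − 28.8796 = 120.547.
Reliability = 120.547 / 197.25 = 0.6111.

0.6111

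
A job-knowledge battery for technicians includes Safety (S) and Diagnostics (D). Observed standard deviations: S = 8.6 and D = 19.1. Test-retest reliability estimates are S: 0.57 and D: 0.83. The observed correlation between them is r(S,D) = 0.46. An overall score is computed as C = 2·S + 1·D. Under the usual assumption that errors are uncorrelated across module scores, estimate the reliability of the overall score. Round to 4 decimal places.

0.8035

Var(C) = 2²·8.6² + 19.1² + 2·[2·8.6·19.1·0.46] = 660.65 + 302.238 = 962.888.
Because errors are independent across components, Cov(Tᵢ,Tⱼ) = Cov(Xᵢ,Xⱼ); the off-diagonal part of the true-score variance is the same as above.
True-score variance = [2²·8.6²·0.57 + 19.1²·0.83] + 302.238 = 471.421 + 302.238 = 773.66.
Reliability = 773.66 / 962.888 = 0.8035.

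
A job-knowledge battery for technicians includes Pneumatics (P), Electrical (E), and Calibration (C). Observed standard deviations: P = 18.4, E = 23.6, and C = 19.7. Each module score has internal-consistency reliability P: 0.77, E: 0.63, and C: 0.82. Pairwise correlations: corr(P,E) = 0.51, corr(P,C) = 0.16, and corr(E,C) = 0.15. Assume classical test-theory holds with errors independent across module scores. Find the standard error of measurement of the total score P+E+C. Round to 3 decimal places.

Var(total) = 1283.61 + 698.394 = 1982.
True-score variance = 929.81 + 698.394 = 1628.2, so reliability = 0.8215.
Error variance = 1982 − 1628.2 = 353.8; SEM = √353.8 = 18.810.

18.810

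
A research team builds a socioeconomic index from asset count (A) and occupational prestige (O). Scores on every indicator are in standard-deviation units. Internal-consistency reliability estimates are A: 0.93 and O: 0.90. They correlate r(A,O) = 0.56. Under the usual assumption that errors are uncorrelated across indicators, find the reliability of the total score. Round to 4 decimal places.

0.9455

Var(A+O) = 2 + 2·[0.56] = 2 + 1.12 = 3.12.
Under uncorrelated errors the observed covariances equal the true-score covariances, so only the own-variance terms attenuate.
True-score variance = [0.93 + 0.90] + 1.12 = 1.83 + 1.12 = 2.95.
Reliability = 2.95 / 3.12 = 0.9455.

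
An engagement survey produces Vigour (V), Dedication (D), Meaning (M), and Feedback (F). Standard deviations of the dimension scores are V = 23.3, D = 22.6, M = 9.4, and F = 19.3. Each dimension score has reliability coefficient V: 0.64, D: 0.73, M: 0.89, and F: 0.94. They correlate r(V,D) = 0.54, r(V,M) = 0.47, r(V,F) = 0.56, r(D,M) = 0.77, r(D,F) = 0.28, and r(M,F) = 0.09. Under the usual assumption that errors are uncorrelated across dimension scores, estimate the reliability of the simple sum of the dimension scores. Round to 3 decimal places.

0.892

Var(V+D+M+F) = 23.3² + 22.6² + 9.4² + 19.3² + 2·[23.3·22.6·0.54 + 23.3·9.4·0.47 + 23.3·19.3·0.56 + 22.6·9.4·0.77 + 22.6·19.3·0.28 + 9.4·19.3·0.09] = 1514.5 + 1882.31 = 3396.81.
Because errors are independent across components, Cov(Tᵢ,Tⱼ) = Cov(Xᵢ,Xⱼ); the off-diagonal part of the true-score variance is the same as above.
True-score variance = [23.3²·0.64 + 22.6²·0.73 + 9.4²·0.89 + 19.3²·0.94] + 1882.31 = 1149.09 + 1882.31 = 3031.4.
Reliability = 3031.4 / 3396.81 = 0.892.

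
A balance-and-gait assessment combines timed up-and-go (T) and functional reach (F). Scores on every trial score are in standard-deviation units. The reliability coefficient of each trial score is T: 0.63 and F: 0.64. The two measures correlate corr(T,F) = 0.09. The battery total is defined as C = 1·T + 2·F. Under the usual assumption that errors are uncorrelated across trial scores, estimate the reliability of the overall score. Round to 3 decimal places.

0.662

Var(C) = 1 + 2² + 2·[2·0.09] = 5 + 0.36 = 5.36.
Because errors are independent across components, Cov(Tᵢ,Tⱼ) = Cov(Xᵢ,Xⱼ); the off-diagonal part of the true-score variance is the same as above.
True-score variance = [0.63 + 2²·0.64] + 0.36 = 3.19 + 0.36 = 3.55.
Reliability = 3.55 / 5.36 = 0.662.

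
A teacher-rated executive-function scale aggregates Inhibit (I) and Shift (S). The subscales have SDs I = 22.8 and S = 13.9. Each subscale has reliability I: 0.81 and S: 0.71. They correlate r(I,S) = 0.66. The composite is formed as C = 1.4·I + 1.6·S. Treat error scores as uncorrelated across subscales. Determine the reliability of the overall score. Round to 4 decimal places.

0.8625

Var(C) = 1.4²·22.8² + 1.6²·13.9² + 2·[2.24·22.8·13.9·0.66] = 1513.5 + 937.069 = 2450.57.
Because errors are independent across components, Cov(Tᵢ,Tⱼ) = Cov(Xᵢ,Xⱼ); the off-diagonal part of the true-score variance is the same as above.
True-score variance = [1.4²·22.8²·0.81 + 1.6²·13.9²·0.71] + 937.069 = 1176.48 + 937.069 = 2113.55.
Reliability = 2113.55 / 2450.57 = 0.8625.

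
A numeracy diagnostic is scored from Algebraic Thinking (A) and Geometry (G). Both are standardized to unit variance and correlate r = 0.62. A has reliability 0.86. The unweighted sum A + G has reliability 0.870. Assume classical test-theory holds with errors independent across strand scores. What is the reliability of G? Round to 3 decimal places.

0.719

Var(A+G) = 2 + 2·0.62 = 3.240.
True-score variance = ρ_A + ρ_G + 2·0.62, so 0.870 = (0.86 + ρ_G + 1.24) / 3.240.
ρ_G = 0.870·3.240 − 0.86 − 1.24 = 0.719.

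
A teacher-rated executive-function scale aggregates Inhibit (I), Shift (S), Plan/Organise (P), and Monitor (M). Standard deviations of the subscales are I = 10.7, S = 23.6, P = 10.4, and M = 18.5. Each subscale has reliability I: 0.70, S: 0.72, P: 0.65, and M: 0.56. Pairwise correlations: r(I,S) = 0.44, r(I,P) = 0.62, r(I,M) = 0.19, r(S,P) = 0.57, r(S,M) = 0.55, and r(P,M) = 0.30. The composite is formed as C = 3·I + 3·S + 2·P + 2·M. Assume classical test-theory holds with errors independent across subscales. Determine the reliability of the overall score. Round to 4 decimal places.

0.8472

Var(C) = 3²·10.7² + 3²·23.6² + 2²·10.4² + 2²·18.5² + 2·[9·10.7·23.6·0.44 + 6·10.7·10.4·0.62 + 6·10.7·18.5·0.19 + 6·23.6·10.4·0.57 + 6·23.6·18.5·0.55 + 4·10.4·18.5·0.30] = 7844.69 + 8301.34 = 16146.
Because errors are independent across components, Cov(Tᵢ,Tⱼ) = Cov(Xᵢ,Xⱼ); the off-diagonal part of the true-score variance is the same as above.
True-score variance = [3²·10.7²·0.70 + 3²·23.6²·0.72 + 2²·10.4²·0.65 + 2²·18.5²·0.56] + 8301.34 = 5378.24 + 8301.34 = 13679.6.
Reliability = 13679.6 / 16146 = 0.8472.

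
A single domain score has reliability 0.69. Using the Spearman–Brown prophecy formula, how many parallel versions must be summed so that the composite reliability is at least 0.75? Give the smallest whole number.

k ≥ ρ*(1−ρ₁)/(ρ₁(1−ρ*)) = 0.75·0.31 / (0.69·0.25) = 1.348.
Smallest integer k = 2.

2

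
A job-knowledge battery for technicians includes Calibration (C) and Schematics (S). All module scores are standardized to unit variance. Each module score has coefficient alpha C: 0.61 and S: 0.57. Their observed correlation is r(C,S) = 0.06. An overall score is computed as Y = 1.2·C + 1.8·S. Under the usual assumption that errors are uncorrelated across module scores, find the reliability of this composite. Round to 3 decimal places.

Var(Y) = 1.2² + 1.8² + 2·[2.16·0.06] = 4.68 + 0.2592 = 4.9392.
Under uncorrelated errors the observed covariances equal the true-score covariances, so only the own-variance terms attenuate.
True-score variance = [1.2²·0.61 + 1.8²·0.57] + 0.2592 = 2.7252 + 0.2592 = 2.9844.
Reliability = 2.9844 / 4.9392 = 0.604.

0.604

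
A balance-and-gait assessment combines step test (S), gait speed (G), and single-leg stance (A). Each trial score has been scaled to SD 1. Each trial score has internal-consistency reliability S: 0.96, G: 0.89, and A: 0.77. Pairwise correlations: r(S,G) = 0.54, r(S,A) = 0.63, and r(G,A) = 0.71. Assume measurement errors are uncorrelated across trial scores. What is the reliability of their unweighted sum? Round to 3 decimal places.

Var(S+G+A) = 3 + 2·[0.54 + 0.63 + 0.71] = 3 + 3.76 = 6.76.
Because errors are independent across components, Cov(Tᵢ,Tⱼ) = Cov(Xᵢ,Xⱼ); the off-diagonal part of the true-score variance is the same as above.
True-score variance = [0.96 + 0.89 + 0.77] + 3.76 = 2.62 + 3.76 = 6.38.
Reliability = 6.38 / 6.76 = 0.944.

0.944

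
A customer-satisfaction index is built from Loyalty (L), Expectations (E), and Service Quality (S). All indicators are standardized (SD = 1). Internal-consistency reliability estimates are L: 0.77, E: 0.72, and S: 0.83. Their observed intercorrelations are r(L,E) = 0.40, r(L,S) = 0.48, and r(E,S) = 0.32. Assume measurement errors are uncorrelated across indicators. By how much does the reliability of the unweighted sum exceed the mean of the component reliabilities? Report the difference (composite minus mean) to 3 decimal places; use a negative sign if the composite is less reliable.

0.101

Var(sum) = 3 + 2.4 = 5.4; true-score variance = 2.32 + 2.4 = 4.72; composite reliability = 0.8741.
Mean component reliability = 0.7733.
Difference = 0.8741 − 0.7733 = 0.101.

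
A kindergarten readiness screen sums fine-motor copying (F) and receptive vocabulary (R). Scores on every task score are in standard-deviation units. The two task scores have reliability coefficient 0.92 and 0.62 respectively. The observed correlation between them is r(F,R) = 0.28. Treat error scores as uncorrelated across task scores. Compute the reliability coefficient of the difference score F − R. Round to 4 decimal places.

0.6806

Var(F−R) = 1 + 1 − 2·0.28 = 2 − 0.56 = 1.44.
Under uncorrelated errors the observed covariances equal the true-score covariances, so only the own-variance terms attenuate.
True-score variance = [0.92 + 0.62] − 0.56 = 1.54 − 0.56 = 0.98.
Reliability = 0.98 / 1.44 = 0.6806.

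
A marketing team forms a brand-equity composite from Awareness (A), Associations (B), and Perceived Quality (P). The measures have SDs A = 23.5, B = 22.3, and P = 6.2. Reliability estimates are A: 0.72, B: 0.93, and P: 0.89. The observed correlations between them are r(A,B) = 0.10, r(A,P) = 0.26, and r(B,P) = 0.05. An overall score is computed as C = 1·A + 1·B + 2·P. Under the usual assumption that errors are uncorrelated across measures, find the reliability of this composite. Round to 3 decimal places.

Var(C) = 23.5² + 22.3² + 2²·6.2² + 2·[23.5·22.3·0.10 + 2·23.5·6.2·0.26 + 2·22.3·6.2·0.05] = 1203.3 + 283.99 = 1487.29.
With uncorrelated errors the cross-covariances are all true-score covariance, so they carry over unchanged; only the diagonal terms shrink to ρᵢσᵢ².
True-score variance = [23.5²·0.72 + 22.3²·0.93 + 2²·6.2²·0.89] + 283.99 = 996.946 + 283.99 = 1280.94.
Reliability = 1280.94 / 1487.29 = 0.861.

0.861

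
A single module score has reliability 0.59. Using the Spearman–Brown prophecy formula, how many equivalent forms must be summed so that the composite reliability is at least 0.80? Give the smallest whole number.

k ≥ ρ*(1−ρ₁)/(ρ₁(1−ρ*)) = 0.80·0.41 / (0.59·0.20) = 2.780.
Smallest integer k = 3.

3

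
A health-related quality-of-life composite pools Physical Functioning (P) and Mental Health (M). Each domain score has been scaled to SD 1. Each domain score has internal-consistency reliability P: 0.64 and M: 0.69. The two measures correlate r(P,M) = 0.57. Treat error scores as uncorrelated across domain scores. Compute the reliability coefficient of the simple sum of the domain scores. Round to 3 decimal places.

0.787

Var(P+M) = 2 + 2·[0.57] = 2 + 1.14 = 3.14.
Because errors are independent across components, Cov(Tᵢ,Tⱼ) = Cov(Xᵢ,Xⱼ); the off-diagonal part of the true-score variance is the same as above.
True-score variance = [0.64 + 0.69] + 1.14 = 1.33 + 1.14 = 2.47.
Reliability = 2.47 / 3.14 = 0.787.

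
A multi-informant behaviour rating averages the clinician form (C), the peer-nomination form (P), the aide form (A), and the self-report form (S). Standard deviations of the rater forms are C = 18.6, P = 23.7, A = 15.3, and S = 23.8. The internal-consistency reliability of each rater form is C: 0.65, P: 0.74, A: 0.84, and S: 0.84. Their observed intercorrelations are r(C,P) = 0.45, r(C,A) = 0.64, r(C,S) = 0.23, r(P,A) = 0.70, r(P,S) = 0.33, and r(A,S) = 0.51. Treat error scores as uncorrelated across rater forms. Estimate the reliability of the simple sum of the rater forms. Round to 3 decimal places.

Var(C+P+A+S) = 18.6² + 23.7² + 15.3² + 23.8² + 2·[18.6·23.7·0.45 + 18.6·15.3·0.64 + 18.6·23.8·0.23 + 23.7·15.3·0.70 + 23.7·23.8·0.33 + 15.3·23.8·0.51] = 1708.18 + 2215.99 = 3924.17.
Under uncorrelated errors the observed covariances equal the true-score covariances, so only the own-variance terms attenuate.
True-score variance = [18.6²·0.65 + 23.7²·0.74 + 15.3²·0.84 + 23.8²·0.84] + 2215.99 = 1312.97 + 2215.99 = 3528.96.
Reliability = 3528.96 / 3924.17 = 0.899.

0.899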